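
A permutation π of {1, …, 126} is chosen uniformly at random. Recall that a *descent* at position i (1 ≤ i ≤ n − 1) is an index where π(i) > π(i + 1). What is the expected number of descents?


Write X = Σ X_I over i = 1, …, 125, with X_I the indicator of one descent.
There are 125 indicators.
For each fixed i, the pair (π(i), π(i+1)) is a uniformly random ordered pair of distinct values from {1, …, 126}; by symmetry P[π(i) > π(i+1)] = 1/2.
By linearity: E[X] = 125 · (1/2) = (126 − 1) · (1/2) = 125/2 ≈ 62.500000.

E[X] = 125/2 = 62.500000.


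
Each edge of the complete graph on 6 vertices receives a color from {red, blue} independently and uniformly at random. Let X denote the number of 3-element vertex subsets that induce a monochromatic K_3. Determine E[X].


Let X = Σ_S X_S over the C(6, 3) = 20 subsets S of size 3, where X_S = 1 if the K_3 on S is monochromatic.
For a fixed S, the K_3 on S has C(3, 2) = 3 edges. P[all 3 edges red] = (1/2)^3, and likewise for blue, so P[monochromatic] = 2·(1/2)^3 = 2^{1 − 3} = 1/4.
By linearity: E[X] = C(6, 3) · 2^{1 − 3} = 20 · 1/4 = 5.
Numerically: E[X] ≈ 5.0000.

E[X] = C(6,3)·2^(1−C(3,2)) = 5 ≈ 5.0000.


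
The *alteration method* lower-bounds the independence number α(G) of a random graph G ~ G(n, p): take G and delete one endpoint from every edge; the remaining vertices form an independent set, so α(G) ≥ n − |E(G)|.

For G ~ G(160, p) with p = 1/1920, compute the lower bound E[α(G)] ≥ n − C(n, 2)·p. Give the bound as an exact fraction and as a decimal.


E[|E(G)|] = C(160, 2)·p = 12720 · (1/1920) = 53/8.
E[α(G)] ≥ n − E[|E(G)|] = 160 − 53/8 = 1227/8.
Numerically: ≈ 153.375000.
(This is only a lower bound; the true E[α(G)] may be larger.)

E[α(G)] ≥ 1227/8 ≈ 153.375000.


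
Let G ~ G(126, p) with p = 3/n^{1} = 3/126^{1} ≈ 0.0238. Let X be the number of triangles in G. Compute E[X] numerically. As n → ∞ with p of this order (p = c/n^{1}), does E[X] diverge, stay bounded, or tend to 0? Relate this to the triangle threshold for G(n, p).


Number of potential triangles: C(126, 3) = 325500.
Each occurs with probability p³ ≈ (0.0238)³ ≈ 1.34975e-05.
By linearity: E[X] = C(126, 3)·p³ ≈ 325500 · 1.34975e-05 ≈ 4.393.
Here α = 1, so p = 3/n is exactly at the triangle threshold p ~ 1/n. Asymptotically E[X] → c³/6 = 3³/6 = 9/2 ≈ 4.500, a bounded constant. In this regime the triangle count is asymptotically Poisson(c³/6).

E[X] ≈ 4.393; in regime p = Θ(1/n^{1}) E[X] stays bounded (at the triangle threshold p ~ 1/n).


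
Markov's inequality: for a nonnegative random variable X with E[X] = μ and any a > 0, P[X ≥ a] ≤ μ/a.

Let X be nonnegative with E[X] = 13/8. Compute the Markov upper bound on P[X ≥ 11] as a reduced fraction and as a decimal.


μ = E[X] = 13/8, a = 11.
Markov: P[X ≥ 11] ≤ μ/a = (13/8)/11 = 13/88.
Numerically: ≈ 0.147727.
(Since a = 11 > μ = 1.625000, the bound 13/88 is < 1 and informative.)

P[X ≥ 11] ≤ 13/88 ≈ 0.147727.


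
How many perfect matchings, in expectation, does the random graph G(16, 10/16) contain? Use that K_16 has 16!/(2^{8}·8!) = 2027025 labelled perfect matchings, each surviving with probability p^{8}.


K_16 has 16!/(2^{8}·8!) = 2027025 labelled perfect matchings.
For each such perfect matching H, let X_H = 1 if all 8 edges of H are present in G. Then P[X_H = 1] = p^{8} = (5/8)^{8} = 390625/16777216.
By linearity: E[X] = Σ_H E[X_H] = 2027025 · p^{8} = 2027025 · 390625/16777216 = 791806640625/16777216.
Numerically: E[X] ≈ 47195.4.

E[X] = 2027025 · (5/8)^{8} = 791806640625/16777216 ≈ 47195.4.


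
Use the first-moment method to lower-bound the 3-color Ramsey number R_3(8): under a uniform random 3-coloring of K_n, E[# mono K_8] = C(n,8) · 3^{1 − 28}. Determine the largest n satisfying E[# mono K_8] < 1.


We need C(n, 8) · 3^{1 − 28} < 1, i.e. C(n, 8) < 3^{28 − 1} = 7625597484987.
Check values of n near the boundary:
  n = 153: C(153, 8) = 6183023199255; 6183023199255 < 7625597484987? YES
  n = 154: C(154, 8) = 6521818990995; 6521818990995 < 7625597484987? YES
  n = 155: C(155, 8) = 6876747915675; 6876747915675 < 7625597484987? YES
  n = 156: C(156, 8) = 7248464019225; 7248464019225 < 7625597484987? YES
  n = 157: C(157, 8) = 7637643295425; 7637643295425 < 7625597484987? NO
The largest n with C(n, 8) < 7625597484987 is n = 156 (where E[X] = 805384891025/847288609443 ≈ 0.95054). Hence R_3(8) > 156, i.e. R_3(8) ≥ 157.

Largest n = 156; hence R_3(8) > 156.


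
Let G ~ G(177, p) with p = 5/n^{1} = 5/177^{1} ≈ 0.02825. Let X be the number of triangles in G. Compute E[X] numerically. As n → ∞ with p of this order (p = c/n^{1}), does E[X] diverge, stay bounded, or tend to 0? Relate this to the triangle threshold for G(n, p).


Number of potential triangles: C(177, 3) = 908600.
Each occurs with probability p³ ≈ (0.02825)³ ≈ 2.254188e-05.
By linearity: E[X] = C(177, 3)·p³ ≈ 908600 · 2.254188e-05 ≈ 20.4816.
Here α = 1, so p = 5/n is exactly at the triangle threshold p ~ 1/n. Asymptotically E[X] → c³/6 = 5³/6 = 125/6 ≈ 20.8333, a bounded constant. In this regime the triangle count is asymptotically Poisson(c³/6).

E[X] ≈ 20.4816; in regime p = Θ(1/n^{1}) E[X] stays bounded (at the triangle threshold p ~ 1/n).


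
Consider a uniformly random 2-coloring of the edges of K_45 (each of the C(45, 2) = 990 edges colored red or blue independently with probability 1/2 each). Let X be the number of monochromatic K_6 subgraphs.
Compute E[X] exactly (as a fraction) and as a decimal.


Let X = Σ_S X_S over the C(45, 6) = 8145060 subsets S of size 6, where X_S = 1 if the K_6 on S is monochromatic.
For a fixed S, the K_6 on S has C(6, 2) = 15 edges. P[all 15 edges red] = (1/2)^15, and likewise for blue, so P[monochromatic] = 2·(1/2)^15 = 2^{1 − 15} = 1/16384.
By linearity: E[X] = C(45, 6) · 2^{1 − 15} = 8145060 · 1/16384 = 2036265/4096.
Numerically: E[X] ≈ 497.1350.

E[X] = C(45,6)·2^(1−C(6,2)) = 2036265/4096 ≈ 497.1350.


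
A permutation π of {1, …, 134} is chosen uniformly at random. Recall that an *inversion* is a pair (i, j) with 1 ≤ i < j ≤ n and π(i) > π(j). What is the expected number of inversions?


Write X = Σ X_I over the C(134, 2) = 8911 pairs i < j, with X_I the indicator of one inversion.
There are 8911 indicators.
For each fixed pair i < j, the values π(i) and π(j) are two distinct elements of {1, …, 134} in uniformly random order; by symmetry P[π(i) > π(j)] = 1/2.
By linearity: E[X] = 8911 · (1/2) = C(134, 2) · (1/2) = 8911/2 = 8911/2 ≈ 4455.50000.

E[X] = 8911/2 = 4455.50000.


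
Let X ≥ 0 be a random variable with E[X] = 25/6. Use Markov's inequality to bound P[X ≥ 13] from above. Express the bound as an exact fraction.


μ = E[X] = 25/6, a = 13.
Markov: P[X ≥ 13] ≤ μ/a = (25/6)/13 = 25/78.
Numerically: ≈ 0.321.
(Since a = 13 > μ = 4.167, the bound 25/78 is < 1 and informative.)

P[X ≥ 13] ≤ 25/78 ≈ 0.321.


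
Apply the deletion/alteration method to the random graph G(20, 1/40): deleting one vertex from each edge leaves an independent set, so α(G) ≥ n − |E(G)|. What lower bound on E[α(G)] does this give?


E[|E(G)|] = C(20, 2)·p = 190 · (1/40) = 19/4.
E[α(G)] ≥ n − E[|E(G)|] = 20 − 19/4 = 61/4.
Numerically: ≈ 15.250000.
(This is only a lower bound; the true E[α(G)] may be larger.)

E[α(G)] ≥ 61/4 ≈ 15.250000.


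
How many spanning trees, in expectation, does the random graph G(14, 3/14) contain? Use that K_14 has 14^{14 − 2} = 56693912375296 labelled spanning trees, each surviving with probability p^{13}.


K_14 has 14^{14 − 2} = 56693912375296 labelled spanning trees.
For each such spanning tree H, let X_H = 1 if all 13 edges of H are present in G. Then P[X_H = 1] = p^{13} = (3/14)^{13} = 1594323/793714773254144.
Summing the indicators: E[X] = Σ_H E[X_H] = 56693912375296 · p^{13} = 56693912375296 · 1594323/793714773254144 = 1594323/14.
Numerically: E[X] ≈ 113880.

E[X] = 56693912375296 · (3/14)^{13} = 1594323/14 ≈ 113880.


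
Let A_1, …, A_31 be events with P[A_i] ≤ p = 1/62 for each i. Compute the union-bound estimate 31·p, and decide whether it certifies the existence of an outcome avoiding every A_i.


Union bound: P[∪_{i=1}^{31} A_i] ≤ Σ_i P[A_i] ≤ 31·p = 31·(1/62) = 1/2.
Numerically: 1/2 ≈ 0.5000.
Is 1/2 < 1? YES.
Since P[∪ A_i] ≤ 1/2 < 1, the complement has P[∩ A_i^c] ≥ 1 − 1/2 = 1/2 > 0, so some outcome avoids every A_i.

31·p = 1/2 ≈ 0.5000; existence CERTIFIED by the union bound.


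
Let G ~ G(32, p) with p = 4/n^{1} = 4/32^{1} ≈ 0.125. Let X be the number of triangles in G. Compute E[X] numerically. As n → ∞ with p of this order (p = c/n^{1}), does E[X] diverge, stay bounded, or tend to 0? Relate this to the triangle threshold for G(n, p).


Number of potential triangles: C(32, 3) = 4960.
Each occurs with probability p³ ≈ (0.125)³ ≈ 1.95312e-03.
By linearity: E[X] = C(32, 3)·p³ ≈ 4960 · 1.95312e-03 ≈ 9.688.
Here α = 1, so p = 4/n is exactly at the triangle threshold p ~ 1/n. Asymptotically E[X] → c³/6 = 4³/6 = 32/3 ≈ 10.667, a bounded constant. In this regime the triangle count is asymptotically Poisson(c³/6).

E[X] ≈ 9.688; in regime p = Θ(1/n^{1}) E[X] stays bounded (at the triangle threshold p ~ 1/n).


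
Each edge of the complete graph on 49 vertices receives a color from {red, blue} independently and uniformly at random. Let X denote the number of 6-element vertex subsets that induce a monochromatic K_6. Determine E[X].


Let X = Σ_S X_S over the C(49, 6) = 13983816 subsets S of size 6, where X_S = 1 if the K_6 on S is monochromatic.
For a fixed S, the K_6 on S has C(6, 2) = 15 edges. P[all 15 edges red] = (1/2)^15, and likewise for blue, so P[monochromatic] = 2·(1/2)^15 = 2^{1 − 15} = 1/16384.
By linearity: E[X] = C(49, 6) · 2^{1 − 15} = 13983816 · 1/16384 = 1747977/2048.
Numerically: E[X] ≈ 853.50439.

E[X] = C(49,6)·2^(1−C(6,2)) = 1747977/2048 ≈ 853.50439.


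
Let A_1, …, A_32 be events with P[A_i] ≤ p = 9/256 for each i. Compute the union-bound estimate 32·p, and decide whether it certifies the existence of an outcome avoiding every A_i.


Union bound: P[∪_{i=1}^{32} A_i] ≤ Σ_i P[A_i] ≤ 32·p = 32·(9/256) = 9/8.
Numerically: 9/8 ≈ 1.125.
Is 9/8 < 1? NO.
Since the bound 9/8 is ≥ 1, the union bound is uninformative here; it does NOT by itself certify existence.

32·p = 9/8 ≈ 1.125; existence NOT certified by the union bound.


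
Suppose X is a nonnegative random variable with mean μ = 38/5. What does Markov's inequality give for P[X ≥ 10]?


μ = E[X] = 38/5, a = 10.
Markov: P[X ≥ 10] ≤ μ/a = (38/5)/10 = 19/25.
Numerically: ≈ 0.76000.
(Since a = 10 > μ = 7.60000, the bound 19/25 is < 1 and informative.)

P[X ≥ 10] ≤ 19/25 ≈ 0.76000.


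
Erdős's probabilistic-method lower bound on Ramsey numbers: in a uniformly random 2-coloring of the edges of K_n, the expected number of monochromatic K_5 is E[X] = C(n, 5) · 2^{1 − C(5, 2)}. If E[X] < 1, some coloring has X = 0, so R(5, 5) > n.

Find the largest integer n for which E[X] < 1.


We need C(n, 5) · 2^{1 − 10} < 1, i.e. C(n, 5) < 2^{10 − 1} = 512.
Check values of n near the boundary:
  n = 7: C(7, 5) = 21; 21 < 512? YES
  n = 8: C(8, 5) = 56; 56 < 512? YES
  n = 9: C(9, 5) = 126; 126 < 512? YES
  n = 10: C(10, 5) = 252; 252 < 512? YES
  n = 11: C(11, 5) = 462; 462 < 512? YES
  n = 12: C(12, 5) = 792; 792 < 512? NO
The largest n with C(n, 5) < 512 is n = 11 (where E[X] = 231/256 ≈ 0.90234). Hence R(5, 5) > 11, i.e. R(5, 5) ≥ 12.

Largest n = 11; hence R(5, 5) > 11.


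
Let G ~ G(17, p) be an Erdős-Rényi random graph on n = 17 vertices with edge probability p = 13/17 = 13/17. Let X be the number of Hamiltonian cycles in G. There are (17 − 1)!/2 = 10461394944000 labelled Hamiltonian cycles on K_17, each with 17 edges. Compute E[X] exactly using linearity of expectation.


K_17 has (17 − 1)!/2 = 10461394944000 labelled Hamiltonian cycles.
For each such Hamiltonian cycle H, let X_H = 1 if all 17 edges of H are present in G. Then P[X_H = 1] = p^{17} = (13/17)^{17} = 8650415919381337933/827240261886336764177.
By linearity: E[X] = Σ_H E[X_H] = 10461394944000 · p^{17} = 10461394944000 · 8650415919381337933/827240261886336764177 = 90495417362513040260241610752000/827240261886336764177.
Numerically: E[X] ≈ 1.094e+11.

E[X] = 10461394944000 · (13/17)^{17} = 90495417362513040260241610752000/827240261886336764177 ≈ 1.094e+11.


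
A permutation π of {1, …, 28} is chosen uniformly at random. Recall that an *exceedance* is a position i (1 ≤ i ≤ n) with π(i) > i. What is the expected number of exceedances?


Write X = Σ_{i=1}^{28} X_i, where X_i = 1_{π(i) > i}.
For each fixed i, π(i) is uniform over {1, …, 28} (marginal of a uniform permutation), so P[π(i) > i] = (n − i)/n. Summing: Σ_{i=1}^{28} (n − i)/n = (0 + 1 + … + 27)/28 = 28(28 − 1)/(2·28) = (28 − 1)/2.
Hence E[X] = Σ_{i=1}^{28} (28 − i)/28 = 27/2 ≈ 13.5000.

E[X] = 27/2 = 13.5000.


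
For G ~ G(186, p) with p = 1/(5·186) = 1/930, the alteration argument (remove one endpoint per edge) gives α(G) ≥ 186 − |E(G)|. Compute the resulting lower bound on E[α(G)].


E[|E(G)|] = C(186, 2)·p = 17205 · (1/930) = 37/2.
E[α(G)] ≥ n − E[|E(G)|] = 186 − 37/2 = 335/2.
Numerically: ≈ 167.5000.
(This is only a lower bound; the true E[α(G)] may be larger.)

E[α(G)] ≥ 335/2 ≈ 167.5000.


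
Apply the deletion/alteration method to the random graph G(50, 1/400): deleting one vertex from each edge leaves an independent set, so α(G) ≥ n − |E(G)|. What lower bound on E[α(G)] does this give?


E[|E(G)|] = C(50, 2)·p = 1225 · (1/400) = 49/16.
E[α(G)] ≥ n − E[|E(G)|] = 50 − 49/16 = 751/16.
Numerically: ≈ 46.938.
(This is only a lower bound; the true E[α(G)] may be larger.)

E[α(G)] ≥ 751/16 ≈ 46.938.


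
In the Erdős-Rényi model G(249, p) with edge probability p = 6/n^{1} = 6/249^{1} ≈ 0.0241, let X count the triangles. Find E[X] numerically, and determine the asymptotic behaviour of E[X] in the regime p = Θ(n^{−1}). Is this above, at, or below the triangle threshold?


Number of potential triangles: C(249, 3) = 2542124.
Each occurs with probability p³ ≈ (0.0241)³ ≈ 1.39912e-05.
By linearity: E[X] = C(249, 3)·p³ ≈ 2542124 · 1.39912e-05 ≈ 35.567.
Here α = 1, so p = 6/n is exactly at the triangle threshold p ~ 1/n. Asymptotically E[X] → c³/6 = 6³/6 = 36 ≈ 36.000, a bounded constant. In this regime the triangle count is asymptotically Poisson(c³/6).

E[X] ≈ 35.567; in regime p = Θ(1/n^{1}) E[X] stays bounded (at the triangle threshold p ~ 1/n).


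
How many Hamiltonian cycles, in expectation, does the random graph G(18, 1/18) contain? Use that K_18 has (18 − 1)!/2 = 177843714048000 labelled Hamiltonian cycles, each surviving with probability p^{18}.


K_18 has (18 − 1)!/2 = 177843714048000 labelled Hamiltonian cycles.
For each such Hamiltonian cycle H, let X_H = 1 if all 18 edges of H are present in G. Then P[X_H = 1] = p^{18} = (1/18)^{18} = 1/39346408075296537575424.
Summing the indicators: E[X] = Σ_H E[X_H] = 177843714048000 · p^{18} = 177843714048000 · 1/39346408075296537575424 = 14889875/3294258113514384.
Numerically: E[X] ≈ 4.5199e-09.

E[X] = 177843714048000 · (1/18)^{18} = 14889875/3294258113514384 ≈ 4.5199e-09.


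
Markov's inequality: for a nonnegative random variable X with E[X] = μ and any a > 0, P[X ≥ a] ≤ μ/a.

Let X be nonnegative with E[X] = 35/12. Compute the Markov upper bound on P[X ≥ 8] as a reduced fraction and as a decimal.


μ = E[X] = 35/12, a = 8.
Markov: P[X ≥ 8] ≤ μ/a = (35/12)/8 = 35/96.
Numerically: ≈ 0.364583.
(Since a = 8 > μ = 2.916667, the bound 35/96 is < 1 and informative.)

P[X ≥ 8] ≤ 35/96 ≈ 0.364583.


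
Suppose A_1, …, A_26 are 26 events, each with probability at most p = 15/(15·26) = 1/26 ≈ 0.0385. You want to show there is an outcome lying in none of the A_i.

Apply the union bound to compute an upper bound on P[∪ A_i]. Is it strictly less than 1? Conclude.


Union bound: P[∪_{i=1}^{26} A_i] ≤ Σ_i P[A_i] ≤ 26·p = 26·(1/26) = 1.
Numerically: 1 ≈ 1.0000.
Is 1 < 1? NO.
Since the bound 1 is ≥ 1, the union bound is uninformative here; it does NOT by itself certify existence.

26·p = 1 ≈ 1.0000; existence NOT certified by the union bound.


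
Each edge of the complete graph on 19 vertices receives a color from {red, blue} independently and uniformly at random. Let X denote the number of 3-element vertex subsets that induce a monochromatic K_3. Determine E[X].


Let X = Σ_S X_S over the C(19, 3) = 969 subsets S of size 3, where X_S = 1 if the K_3 on S is monochromatic.
For a fixed S, the K_3 on S has C(3, 2) = 3 edges. P[all 3 edges red] = (1/2)^3, and likewise for blue, so P[monochromatic] = 2·(1/2)^3 = 2^{1 − 3} = 1/4.
Summing: E[X] = C(19, 3) · 2^{1 − 3} = 969 · 1/4 = 969/4.
Numerically: E[X] ≈ 242.2500.

E[X] = C(19,3)·2^(1−C(3,2)) = 969/4 ≈ 242.2500.


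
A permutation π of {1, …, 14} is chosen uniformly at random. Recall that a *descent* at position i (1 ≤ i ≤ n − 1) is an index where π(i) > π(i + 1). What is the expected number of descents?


Write X = Σ X_I over i = 1, …, 13, with X_I the indicator of one descent.
There are 13 indicators.
For each fixed i, the pair (π(i), π(i+1)) is a uniformly random ordered pair of distinct values from {1, …, 14}; by symmetry P[π(i) > π(i+1)] = 1/2.
By linearity: E[X] = 13 · (1/2) = (14 − 1) · (1/2) = 13/2 ≈ 6.50000.

E[X] = 13/2 = 6.50000.


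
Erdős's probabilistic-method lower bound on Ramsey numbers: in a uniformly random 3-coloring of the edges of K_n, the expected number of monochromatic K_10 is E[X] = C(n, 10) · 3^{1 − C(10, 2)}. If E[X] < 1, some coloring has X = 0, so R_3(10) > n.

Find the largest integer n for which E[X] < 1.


We need C(n, 10) · 3^{1 − 45} < 1, i.e. C(n, 10) < 3^{45 − 1} = 984770902183611232881.
Check values of n near the boundary:
  n = 567: C(567, 10) = 873787071273467749398; 873787071273467749398 < 984770902183611232881? YES
  n = 568: C(568, 10) = 889446337783744949208; 889446337783744949208 < 984770902183611232881? YES
  n = 569: C(569, 10) = 905357721286137524328; 905357721286137524328 < 984770902183611232881? YES
  n = 570: C(570, 10) = 921524823451961408691; 921524823451961408691 < 984770902183611232881? YES
  n = 571: C(571, 10) = 937951290893172842001; 937951290893172842001 < 984770902183611232881? YES
  n = 572: C(572, 10) = 954640815642161682606; 954640815642161682606 < 984770902183611232881? YES
  n = 573: C(573, 10) = 971597135635805762226; 971597135635805762226 < 984770902183611232881? YES
  n = 574: C(574, 10) = 988824035203816502691; 988824035203816502691 < 984770902183611232881? NO
  n = 575: C(575, 10) = 1006325345561406175305; 1006325345561406175305 < 984770902183611232881? NO
  n = 576: C(576, 10) = 1024104945306307344480; 1024104945306307344480 < 984770902183611232881? NO
The largest n with C(n, 10) < 984770902183611232881 is n = 573 (where E[X] = 35985079097622435638/36472996377170786403 ≈ 0.98662). Hence R_3(10) > 573, i.e. R_3(10) ≥ 574.

Largest n = 573; hence R_3(10) > 573.


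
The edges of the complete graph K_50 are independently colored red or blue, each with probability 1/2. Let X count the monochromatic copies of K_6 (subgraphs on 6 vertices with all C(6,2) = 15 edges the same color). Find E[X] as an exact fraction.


Let X = Σ_S X_S over the C(50, 6) = 15890700 subsets S of size 6, where X_S = 1 if the K_6 on S is monochromatic.
For a fixed S, the K_6 on S has C(6, 2) = 15 edges. P[all 15 edges red] = (1/2)^15, and likewise for blue, so P[monochromatic] = 2·(1/2)^15 = 2^{1 − 15} = 1/16384.
By linearity: E[X] = C(50, 6) · 2^{1 − 15} = 15890700 · 1/16384 = 3972675/4096.
Numerically: E[X] ≈ 969.891.

E[X] = C(50,6)·2^(1−C(6,2)) = 3972675/4096 ≈ 969.891.


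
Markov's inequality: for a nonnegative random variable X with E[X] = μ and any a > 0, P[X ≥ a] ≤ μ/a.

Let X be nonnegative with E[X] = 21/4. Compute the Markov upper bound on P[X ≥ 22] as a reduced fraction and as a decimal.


μ = E[X] = 21/4, a = 22.
Markov: P[X ≥ 22] ≤ μ/a = (21/4)/22 = 21/88.
Numerically: ≈ 0.238636.
(Since a = 22 > μ = 5.250000, the bound 21/88 is < 1 and informative.)

P[X ≥ 22] ≤ 21/88 ≈ 0.238636.


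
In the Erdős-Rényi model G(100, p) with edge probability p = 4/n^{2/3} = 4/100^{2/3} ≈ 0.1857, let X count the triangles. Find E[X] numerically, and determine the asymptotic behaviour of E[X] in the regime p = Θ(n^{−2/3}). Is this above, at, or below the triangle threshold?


Number of potential triangles: C(100, 3) = 161700.
Each occurs with probability p³ ≈ (0.1857)³ ≈ 6.400000e-03.
By linearity: E[X] = C(100, 3)·p³ ≈ 161700 · 6.400000e-03 ≈ 1034.8800.
Since α = 2/3 < 1, p = c/n^{2/3} ≫ 1/n is above the triangle threshold p ~ 1/n. Asymptotically E[X] ~ (c³/6)·n^{3(1−α)} = (4³/6)·n^{1} → ∞; triangles are abundant w.h.p.

E[X] ≈ 1034.8800; in regime p = Θ(1/n^{2/3}) E[X] diverges (above the triangle threshold p ~ 1/n).


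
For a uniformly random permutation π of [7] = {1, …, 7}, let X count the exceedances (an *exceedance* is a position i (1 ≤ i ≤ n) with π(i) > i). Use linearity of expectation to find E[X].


Write X = Σ_{i=1}^{7} X_i, where X_i = 1_{π(i) > i}.
For each fixed i, π(i) is uniform over {1, …, 7} (marginal of a uniform permutation), so P[π(i) > i] = (n − i)/n. Summing: Σ_{i=1}^{7} (n − i)/n = (0 + 1 + … + 6)/7 = 7(7 − 1)/(2·7) = (7 − 1)/2.
Hence E[X] = Σ_{i=1}^{7} (7 − i)/7 = 3 ≈ 3.000.

E[X] = 3 = 3.000.


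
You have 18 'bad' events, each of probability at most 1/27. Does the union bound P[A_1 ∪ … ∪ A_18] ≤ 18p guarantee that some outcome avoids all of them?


Union bound: P[∪_{i=1}^{18} A_i] ≤ Σ_i P[A_i] ≤ 18·p = 18·(1/27) = 2/3.
Numerically: 2/3 ≈ 0.66667.
Is 2/3 < 1? YES.
Since P[∪ A_i] ≤ 2/3 < 1, the complement has P[∩ A_i^c] ≥ 1 − 2/3 = 1/3 > 0, so some outcome avoids every A_i.

18·p = 2/3 ≈ 0.66667; existence CERTIFIED by the union bound.


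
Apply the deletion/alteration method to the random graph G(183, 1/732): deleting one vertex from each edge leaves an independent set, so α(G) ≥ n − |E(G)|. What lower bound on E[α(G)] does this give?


E[|E(G)|] = C(183, 2)·p = 16653 · (1/732) = 91/4.
E[α(G)] ≥ n − E[|E(G)|] = 183 − 91/4 = 641/4.
Numerically: ≈ 160.250000.
(This is only a lower bound; the true E[α(G)] may be larger.)

E[α(G)] ≥ 641/4 ≈ 160.250000.


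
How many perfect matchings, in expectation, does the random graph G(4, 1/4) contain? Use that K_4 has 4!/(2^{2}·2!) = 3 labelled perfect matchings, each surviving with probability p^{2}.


K_4 has 4!/(2^{2}·2!) = 3 labelled perfect matchings.
For each such perfect matching H, let X_H = 1 if all 2 edges of H are present in G. Then P[X_H = 1] = p^{2} = (1/4)^{2} = 1/16.
By linearity of expectation: E[X] = Σ_H E[X_H] = 3 · p^{2} = 3 · 1/16 = 3/16.
Numerically: E[X] ≈ 0.1875.

E[X] = 3 · (1/4)^{2} = 3/16 ≈ 0.1875.


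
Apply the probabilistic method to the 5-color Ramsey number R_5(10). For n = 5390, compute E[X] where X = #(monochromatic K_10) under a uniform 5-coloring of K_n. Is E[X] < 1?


E[X] = C(5390, 10) · 5^{1 − 45} = 5655833965919099070255434039753 · 5^{−44} = 5655833965919099070255434039753/5684341886080801486968994140625.
As a reduced fraction: E[X] = 5655833965919099070255434039753/5684341886080801486968994140625 ≈ 0.995.
Is E[X] < 1? YES.
Since E[X] < 1, there exists a 5-coloring of K_{5390} with no monochromatic K_10; hence R_5(10) > 5390.

E[X] = 5655833965919099070255434039753/5684341886080801486968994140625 ≈ 0.995; E[X] < 1, so R_5(10) > 5390.


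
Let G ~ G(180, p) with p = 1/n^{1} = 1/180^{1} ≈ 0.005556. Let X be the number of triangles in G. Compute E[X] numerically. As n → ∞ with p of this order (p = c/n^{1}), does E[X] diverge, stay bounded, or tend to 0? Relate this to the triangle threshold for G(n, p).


Number of potential triangles: C(180, 3) = 955860.
Each occurs with probability p³ ≈ (0.005556)³ ≈ 1.714678e-07.
By linearity: E[X] = C(180, 3)·p³ ≈ 955860 · 1.714678e-07 ≈ 0.1639.
Here α = 1, so p = 1/n is exactly at the triangle threshold p ~ 1/n. Asymptotically E[X] → c³/6 = 1³/6 = 1/6 ≈ 0.1667, a bounded constant. In this regime the triangle count is asymptotically Poisson(c³/6).

E[X] ≈ 0.1639; in regime p = Θ(1/n^{1}) E[X] stays bounded (at the triangle threshold p ~ 1/n).


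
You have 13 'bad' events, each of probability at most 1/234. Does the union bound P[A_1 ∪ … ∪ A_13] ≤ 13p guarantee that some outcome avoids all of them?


Union bound: P[∪_{i=1}^{13} A_i] ≤ Σ_i P[A_i] ≤ 13·p = 13·(1/234) = 1/18.
Numerically: 1/18 ≈ 0.0555556.
Is 1/18 < 1? YES.
Since P[∪ A_i] ≤ 1/18 < 1, the complement has P[∩ A_i^c] ≥ 1 − 1/18 = 17/18 > 0, so some outcome avoids every A_i.

13·p = 1/18 ≈ 0.0555556; existence CERTIFIED by the union bound.


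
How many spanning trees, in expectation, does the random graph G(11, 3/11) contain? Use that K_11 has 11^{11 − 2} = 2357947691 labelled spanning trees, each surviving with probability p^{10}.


K_11 has 11^{11 − 2} = 2357947691 labelled spanning trees.
For each such spanning tree H, let X_H = 1 if all 10 edges of H are present in G. Then P[X_H = 1] = p^{10} = (3/11)^{10} = 59049/25937424601.
By linearity: E[X] = Σ_H E[X_H] = 2357947691 · p^{10} = 2357947691 · 59049/25937424601 = 59049/11.
Numerically: E[X] ≈ 5368.

E[X] = 2357947691 · (3/11)^{10} = 59049/11 ≈ 5368.


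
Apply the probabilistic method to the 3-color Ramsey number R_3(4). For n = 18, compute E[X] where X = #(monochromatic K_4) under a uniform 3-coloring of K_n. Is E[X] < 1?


E[X] = C(18, 4) · 3^{1 − 6} = 3060 · 3^{−5} = 3060/243.
As a reduced fraction: E[X] = 340/27 ≈ 12.5925926.
Is E[X] < 1? NO.
Since E[X] ≥ 1, the first-moment bound is inconclusive at n = 18; it does NOT by itself certify R_3(4) > 18.

E[X] = 340/27 ≈ 12.5925926; E[X] ≥ 1; first-moment method inconclusive here.


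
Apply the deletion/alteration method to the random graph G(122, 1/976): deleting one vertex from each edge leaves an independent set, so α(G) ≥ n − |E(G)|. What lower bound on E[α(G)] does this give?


E[|E(G)|] = C(122, 2)·p = 7381 · (1/976) = 121/16.
E[α(G)] ≥ n − E[|E(G)|] = 122 − 121/16 = 1831/16.
Numerically: ≈ 114.437500.
(This is only a lower bound; the true E[α(G)] may be larger.)

E[α(G)] ≥ 1831/16 ≈ 114.437500.


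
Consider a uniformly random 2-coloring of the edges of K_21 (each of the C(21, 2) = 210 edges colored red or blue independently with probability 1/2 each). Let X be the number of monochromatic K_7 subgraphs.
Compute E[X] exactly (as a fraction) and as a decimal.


Let X = Σ_S X_S over the C(21, 7) = 116280 subsets S of size 7, where X_S = 1 if the K_7 on S is monochromatic.
For a fixed S, the K_7 on S has C(7, 2) = 21 edges. P[all 21 edges red] = (1/2)^21, and likewise for blue, so P[monochromatic] = 2·(1/2)^21 = 2^{1 − 21} = 1/1048576.
Summing: E[X] = C(21, 7) · 2^{1 − 21} = 116280 · 1/1048576 = 14535/131072.
Numerically: E[X] ≈ 0.11089.

E[X] = C(21,7)·2^(1−C(7,2)) = 14535/131072 ≈ 0.11089.


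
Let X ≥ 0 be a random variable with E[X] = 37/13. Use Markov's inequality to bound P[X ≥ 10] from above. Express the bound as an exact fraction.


μ = E[X] = 37/13, a = 10.
Markov: P[X ≥ 10] ≤ μ/a = (37/13)/10 = 37/130.
Numerically: ≈ 0.285.
(Since a = 10 > μ = 2.846, the bound 37/130 is < 1 and informative.)

P[X ≥ 10] ≤ 37/130 ≈ 0.285.


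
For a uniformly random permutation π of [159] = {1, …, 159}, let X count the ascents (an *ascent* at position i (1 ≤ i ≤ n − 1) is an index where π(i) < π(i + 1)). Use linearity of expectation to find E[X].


Write X = Σ X_I over i = 1, …, 158, with X_I the indicator of one ascent.
There are 158 indicators.
For each fixed i, the pair (π(i), π(i+1)) is a uniformly random ordered pair of distinct values from {1, …, 159}; by symmetry P[π(i) < π(i+1)] = 1/2.
By linearity: E[X] = 158 · (1/2) = (159 − 1) · (1/2) = 79 ≈ 79.00000.

E[X] = 79 = 79.00000.


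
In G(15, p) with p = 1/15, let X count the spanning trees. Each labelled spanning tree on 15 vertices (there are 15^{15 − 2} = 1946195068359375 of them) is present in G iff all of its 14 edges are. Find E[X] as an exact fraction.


K_15 has 15^{15 − 2} = 1946195068359375 labelled spanning trees.
For each such spanning tree H, let X_H = 1 if all 14 edges of H are present in G. Then P[X_H = 1] = p^{14} = (1/15)^{14} = 1/29192926025390625.
By linearity of expectation: E[X] = Σ_H E[X_H] = 1946195068359375 · p^{14} = 1946195068359375 · 1/29192926025390625 = 1/15.
Numerically: E[X] ≈ 0.066667.

E[X] = 1946195068359375 · (1/15)^{14} = 1/15 ≈ 0.066667.


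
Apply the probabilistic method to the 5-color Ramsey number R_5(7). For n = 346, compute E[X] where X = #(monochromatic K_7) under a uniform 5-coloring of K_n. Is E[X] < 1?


E[X] = C(346, 7) · 5^{1 − 21} = 110809404801480 · 5^{−20} = 110809404801480/95367431640625.
As a reduced fraction: E[X] = 22161880960296/19073486328125 ≈ 1.162.
Is E[X] < 1? NO.
Since E[X] ≥ 1, the first-moment bound is inconclusive at n = 346; it does NOT by itself certify R_5(7) > 346.

E[X] = 22161880960296/19073486328125 ≈ 1.162; E[X] ≥ 1; first-moment method inconclusive here.


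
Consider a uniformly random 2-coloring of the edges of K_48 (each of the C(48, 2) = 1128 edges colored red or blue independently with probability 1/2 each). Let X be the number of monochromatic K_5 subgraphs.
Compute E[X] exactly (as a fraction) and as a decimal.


Let X = Σ_S X_S over the C(48, 5) = 1712304 subsets S of size 5, where X_S = 1 if the K_5 on S is monochromatic.
For a fixed S, the K_5 on S has C(5, 2) = 10 edges. P[all 10 edges red] = (1/2)^10, and likewise for blue, so P[monochromatic] = 2·(1/2)^10 = 2^{1 − 10} = 1/512.
Summing: E[X] = C(48, 5) · 2^{1 − 10} = 1712304 · 1/512 = 107019/32.
Numerically: E[X] ≈ 3344.34375.

E[X] = C(48,5)·2^(1−C(5,2)) = 107019/32 ≈ 3344.34375.


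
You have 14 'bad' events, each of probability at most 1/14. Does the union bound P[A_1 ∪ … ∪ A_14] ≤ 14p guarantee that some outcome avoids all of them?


Union bound: P[∪_{i=1}^{14} A_i] ≤ Σ_i P[A_i] ≤ 14·p = 14·(1/14) = 1.
Numerically: 1 ≈ 1.0000000.
Is 1 < 1? NO.
Since the bound 1 is ≥ 1, the union bound is uninformative here; it does NOT by itself certify existence.

14·p = 1 ≈ 1.0000000; existence NOT certified by the union bound.


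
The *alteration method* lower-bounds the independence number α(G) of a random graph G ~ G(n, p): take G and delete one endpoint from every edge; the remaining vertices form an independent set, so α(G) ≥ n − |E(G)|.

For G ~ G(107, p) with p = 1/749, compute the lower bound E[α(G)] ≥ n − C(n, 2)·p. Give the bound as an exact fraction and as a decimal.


E[|E(G)|] = C(107, 2)·p = 5671 · (1/749) = 53/7.
E[α(G)] ≥ n − E[|E(G)|] = 107 − 53/7 = 696/7.
Numerically: ≈ 99.428571.
(This is only a lower bound; the true E[α(G)] may be larger.)

E[α(G)] ≥ 696/7 ≈ 99.428571.


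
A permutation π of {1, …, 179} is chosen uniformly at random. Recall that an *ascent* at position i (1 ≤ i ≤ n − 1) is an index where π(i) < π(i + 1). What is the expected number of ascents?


Write X = Σ X_I over i = 1, …, 178, with X_I the indicator of one ascent.
There are 178 indicators.
For each fixed i, the pair (π(i), π(i+1)) is a uniformly random ordered pair of distinct values from {1, …, 179}; by symmetry P[π(i) < π(i+1)] = 1/2.
By linearity: E[X] = 178 · (1/2) = (179 − 1) · (1/2) = 89 ≈ 89.0000.

E[X] = 89 = 89.0000.


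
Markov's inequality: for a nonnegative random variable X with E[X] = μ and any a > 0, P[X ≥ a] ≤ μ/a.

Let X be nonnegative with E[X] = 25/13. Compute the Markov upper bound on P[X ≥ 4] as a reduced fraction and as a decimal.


μ = E[X] = 25/13, a = 4.
Markov: P[X ≥ 4] ≤ μ/a = (25/13)/4 = 25/52.
Numerically: ≈ 0.480769.
(Since a = 4 > μ = 1.923077, the bound 25/52 is < 1 and informative.)

P[X ≥ 4] ≤ 25/52 ≈ 0.480769.


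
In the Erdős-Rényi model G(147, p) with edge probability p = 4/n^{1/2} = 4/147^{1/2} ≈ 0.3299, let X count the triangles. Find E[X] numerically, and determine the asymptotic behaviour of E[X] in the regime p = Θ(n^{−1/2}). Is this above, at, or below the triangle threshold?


Number of potential triangles: C(147, 3) = 518665.
Each occurs with probability p³ ≈ (0.3299)³ ≈ 3.590905e-02.
By linearity: E[X] = C(147, 3)·p³ ≈ 518665 · 3.590905e-02 ≈ 18624.7698.
Since α = 1/2 < 1, p = c/n^{1/2} ≫ 1/n is above the triangle threshold p ~ 1/n. Asymptotically E[X] ~ (c³/6)·n^{3(1−α)} = (4³/6)·n^{1.5} → ∞; triangles are abundant w.h.p.

E[X] ≈ 18624.7698; in regime p = Θ(1/n^{1/2}) E[X] diverges (above the triangle threshold p ~ 1/n).


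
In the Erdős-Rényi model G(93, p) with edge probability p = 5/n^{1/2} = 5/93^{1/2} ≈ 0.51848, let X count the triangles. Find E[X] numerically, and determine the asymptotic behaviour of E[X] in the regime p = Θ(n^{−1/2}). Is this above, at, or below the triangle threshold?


Number of potential triangles: C(93, 3) = 129766.
Each occurs with probability p³ ≈ (0.51848)³ ≈ 1.3937523e-01.
By linearity: E[X] = C(93, 3)·p³ ≈ 129766 · 1.3937523e-01 ≈ 18086.16581.
Since α = 1/2 < 1, p = c/n^{1/2} ≫ 1/n is above the triangle threshold p ~ 1/n. Asymptotically E[X] ~ (c³/6)·n^{3(1−α)} = (5³/6)·n^{1.5} → ∞; triangles are abundant w.h.p.

E[X] ≈ 18086.16581; in regime p = Θ(1/n^{1/2}) E[X] diverges (above the triangle threshold p ~ 1/n).


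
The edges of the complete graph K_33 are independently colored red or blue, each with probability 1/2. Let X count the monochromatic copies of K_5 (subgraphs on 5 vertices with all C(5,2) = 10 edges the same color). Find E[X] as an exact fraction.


Let X = Σ_S X_S over the C(33, 5) = 237336 subsets S of size 5, where X_S = 1 if the K_5 on S is monochromatic.
For a fixed S, the K_5 on S has C(5, 2) = 10 edges. P[all 10 edges red] = (1/2)^10, and likewise for blue, so P[monochromatic] = 2·(1/2)^10 = 2^{1 − 10} = 1/512.
By linearity of expectation: E[X] = C(33, 5) · 2^{1 − 10} = 237336 · 1/512 = 29667/64.
Numerically: E[X] ≈ 463.5469.

E[X] = C(33,5)·2^(1−C(5,2)) = 29667/64 ≈ 463.5469.


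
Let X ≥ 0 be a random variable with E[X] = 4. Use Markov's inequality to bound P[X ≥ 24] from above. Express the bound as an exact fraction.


μ = E[X] = 4, a = 24.
Markov: P[X ≥ 24] ≤ μ/a = (4)/24 = 1/6.
Numerically: ≈ 0.167.
(Since a = 24 > μ = 4.000, the bound 1/6 is < 1 and informative.)

P[X ≥ 24] ≤ 1/6 ≈ 0.167.


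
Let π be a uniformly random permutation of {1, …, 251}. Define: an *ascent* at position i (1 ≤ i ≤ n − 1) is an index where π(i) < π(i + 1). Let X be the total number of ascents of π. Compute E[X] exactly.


Write X = Σ X_I over i = 1, …, 250, with X_I the indicator of one ascent.
There are 250 indicators.
For each fixed i, the pair (π(i), π(i+1)) is a uniformly random ordered pair of distinct values from {1, …, 251}; by symmetry P[π(i) < π(i+1)] = 1/2.
By linearity: E[X] = 250 · (1/2) = (251 − 1) · (1/2) = 125 ≈ 125.00000.

E[X] = 125 = 125.00000.


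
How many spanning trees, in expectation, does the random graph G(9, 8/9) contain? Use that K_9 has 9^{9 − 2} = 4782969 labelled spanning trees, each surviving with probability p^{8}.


K_9 has 9^{9 − 2} = 4782969 labelled spanning trees.
For each such spanning tree H, let X_H = 1 if all 8 edges of H are present in G. Then P[X_H = 1] = p^{8} = (8/9)^{8} = 16777216/43046721.
By linearity: E[X] = Σ_H E[X_H] = 4782969 · p^{8} = 4782969 · 16777216/43046721 = 16777216/9.
Numerically: E[X] ≈ 1.8641e+06.

E[X] = 4782969 · (8/9)^{8} = 16777216/9 ≈ 1.8641e+06.


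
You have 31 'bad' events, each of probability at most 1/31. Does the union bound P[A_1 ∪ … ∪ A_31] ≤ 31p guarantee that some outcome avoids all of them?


Union bound: P[∪_{i=1}^{31} A_i] ≤ Σ_i P[A_i] ≤ 31·p = 31·(1/31) = 1.
Numerically: 1 ≈ 1.000.
Is 1 < 1? NO.
Since the bound 1 is ≥ 1, the union bound is uninformative here; it does NOT by itself certify existence.

31·p = 1 ≈ 1.000; existence NOT certified by the union bound.


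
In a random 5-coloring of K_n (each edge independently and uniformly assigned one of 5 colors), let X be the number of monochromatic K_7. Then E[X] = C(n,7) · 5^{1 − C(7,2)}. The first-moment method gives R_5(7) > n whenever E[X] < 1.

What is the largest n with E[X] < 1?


We need C(n, 7) · 5^{1 − 21} < 1, i.e. C(n, 7) < 5^{21 − 1} = 95367431640625.
Check values of n near the boundary:
  n = 333: C(333, 7) = 84549532139028; 84549532139028 < 95367431640625? YES
  n = 334: C(334, 7) = 86359460961576; 86359460961576 < 95367431640625? YES
  n = 335: C(335, 7) = 88202498238195; 88202498238195 < 95367431640625? YES
  n = 336: C(336, 7) = 90079147136880; 90079147136880 < 95367431640625? YES
  n = 337: C(337, 7) = 91989916924632; 91989916924632 < 95367431640625? YES
  n = 338: C(338, 7) = 93935323022736; 93935323022736 < 95367431640625? YES
  n = 339: C(339, 7) = 95915887062372; 95915887062372 < 95367431640625? NO
  n = 340: C(340, 7) = 97932136940560; 97932136940560 < 95367431640625? NO
  n = 341: C(341, 7) = 99984606876440; 99984606876440 < 95367431640625? NO
The largest n with C(n, 7) < 95367431640625 is n = 338 (where E[X] = 93935323022736/95367431640625 ≈ 0.985). Hence R_5(7) > 338, i.e. R_5(7) ≥ 339.

Largest n = 338; hence R_5(7) > 338.


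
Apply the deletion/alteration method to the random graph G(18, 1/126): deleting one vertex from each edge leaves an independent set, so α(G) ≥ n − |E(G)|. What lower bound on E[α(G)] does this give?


E[|E(G)|] = C(18, 2)·p = 153 · (1/126) = 17/14.
E[α(G)] ≥ n − E[|E(G)|] = 18 − 17/14 = 235/14.
Numerically: ≈ 16.7857.
(This is only a lower bound; the true E[α(G)] may be larger.)

E[α(G)] ≥ 235/14 ≈ 16.7857.


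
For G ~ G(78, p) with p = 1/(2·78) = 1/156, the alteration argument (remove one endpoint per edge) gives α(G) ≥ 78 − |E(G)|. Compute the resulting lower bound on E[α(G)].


E[|E(G)|] = C(78, 2)·p = 3003 · (1/156) = 77/4.
E[α(G)] ≥ n − E[|E(G)|] = 78 − 77/4 = 235/4.
Numerically: ≈ 58.750000.
(This is only a lower bound; the true E[α(G)] may be larger.)

E[α(G)] ≥ 235/4 ≈ 58.750000.


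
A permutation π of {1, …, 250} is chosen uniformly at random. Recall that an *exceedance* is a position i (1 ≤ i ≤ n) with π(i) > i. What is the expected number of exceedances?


Write X = Σ_{i=1}^{250} X_i, where X_i = 1_{π(i) > i}.
For each fixed i, π(i) is uniform over {1, …, 250} (marginal of a uniform permutation), so P[π(i) > i] = (n − i)/n. Summing: Σ_{i=1}^{250} (n − i)/n = (0 + 1 + … + 249)/250 = 250(250 − 1)/(2·250) = (250 − 1)/2.
Hence E[X] = Σ_{i=1}^{250} (250 − i)/250 = 249/2 ≈ 124.50000.

E[X] = 249/2 = 124.50000.


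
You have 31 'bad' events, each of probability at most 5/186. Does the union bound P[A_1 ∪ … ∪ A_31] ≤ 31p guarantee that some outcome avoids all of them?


Union bound: P[∪_{i=1}^{31} A_i] ≤ Σ_i P[A_i] ≤ 31·p = 31·(5/186) = 5/6.
Numerically: 5/6 ≈ 0.8333333.
Is 5/6 < 1? YES.
Since P[∪ A_i] ≤ 5/6 < 1, the complement has P[∩ A_i^c] ≥ 1 − 5/6 = 1/6 > 0, so some outcome avoids every A_i.

31·p = 5/6 ≈ 0.8333333; existence CERTIFIED by the union bound.


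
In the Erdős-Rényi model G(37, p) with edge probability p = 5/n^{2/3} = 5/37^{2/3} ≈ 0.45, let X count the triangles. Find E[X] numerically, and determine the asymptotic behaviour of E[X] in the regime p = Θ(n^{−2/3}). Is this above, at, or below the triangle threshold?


Number of potential triangles: C(37, 3) = 7770.
Each occurs with probability p³ ≈ (0.45)³ ≈ 9.13075e-02.
By linearity: E[X] = C(37, 3)·p³ ≈ 7770 · 9.13075e-02 ≈ 709.459.
Since α = 2/3 < 1, p = c/n^{2/3} ≫ 1/n is above the triangle threshold p ~ 1/n. Asymptotically E[X] ~ (c³/6)·n^{3(1−α)} = (5³/6)·n^{1} → ∞; triangles are abundant w.h.p.

E[X] ≈ 709.459; in regime p = Θ(1/n^{2/3}) E[X] diverges (above the triangle threshold p ~ 1/n).
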